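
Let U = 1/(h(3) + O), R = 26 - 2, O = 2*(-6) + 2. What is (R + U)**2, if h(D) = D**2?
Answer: 529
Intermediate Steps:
O = -10 (O = -12 + 2 = -10)
R = 24
U = -1 (U = 1/(3**2 - 10) = 1/(9 - 10) = 1/(-1) = -1)
(R + U)**2 = (24 - 1)**2 = 23**2 = 529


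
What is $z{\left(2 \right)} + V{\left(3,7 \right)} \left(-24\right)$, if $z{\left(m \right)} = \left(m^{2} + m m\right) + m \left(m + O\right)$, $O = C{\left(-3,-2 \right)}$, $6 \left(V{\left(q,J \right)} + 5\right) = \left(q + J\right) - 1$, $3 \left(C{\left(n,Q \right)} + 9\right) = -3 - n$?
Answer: $78$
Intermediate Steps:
$C{\left(n,Q \right)} = -10 - \frac{n}{3}$ ($C{\left(n,Q \right)} = -9 + \frac{-3 - n}{3} = -9 - \left(1 + \frac{n}{3}\right) = -10 - \frac{n}{3}$)
$V{\left(q,J \right)} = - \frac{31}{6} + \frac{J}{6} + \frac{q}{6}$ ($V{\left(q,J \right)} = -5 + \frac{\left(q + J\right) - 1}{6} = -5 + \frac{\left(J + q\right) - 1}{6} = -5 + \frac{-1 + J + q}{6} = -5 + \left(- \frac{1}{6} + \frac{J}{6} + \frac{q}{6}\right) = - \frac{31}{6} + \frac{J}{6} + \frac{q}{6}$)
$O = -9$ ($O = -10 - -1 = -10 + 1 = -9$)
$z{\left(m \right)} = 2 m^{2} + m \left(-9 + m\right)$ ($z{\left(m \right)} = \left(m^{2} + m m\right) + m \left(m - 9\right) = \left(m^{2} + m^{2}\right) + m \left(-9 + m\right) = 2 m^{2} + m \left(-9 + m\right)$)
$z{\left(2 \right)} + V{\left(3,7 \right)} \left(-24\right) = 3 \cdot 2 \left(-3 + 2\right) + \left(- \frac{31}{6} + \frac{1}{6} \cdot 7 + \frac{1}{6} \cdot 3\right) \left(-24\right) = 3 \cdot 2 \left(-1\right) + \left(- \frac{31}{6} + \frac{7}{6} + \frac{1}{2}\right) \left(-24\right) = -6 - -84 = -6 + 84 = 78$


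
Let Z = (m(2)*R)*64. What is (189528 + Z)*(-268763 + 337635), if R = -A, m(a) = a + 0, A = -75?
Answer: 13714343616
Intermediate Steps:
m(a) = a
R = 75 (R = -1*(-75) = 75)
Z = 9600 (Z = (2*75)*64 = 150*64 = 9600)
(189528 + Z)*(-268763 + 337635) = (189528 + 9600)*(-268763 + 337635) = 199128*68872 = 13714343616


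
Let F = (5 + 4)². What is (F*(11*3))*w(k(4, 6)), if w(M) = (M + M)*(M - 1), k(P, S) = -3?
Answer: 64152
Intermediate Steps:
F = 81 (F = 9² = 81)
w(M) = 2*M*(-1 + M) (w(M) = (2*M)*(-1 + M) = 2*M*(-1 + M))
(F*(11*3))*w(k(4, 6)) = (81*(11*3))*(2*(-3)*(-1 - 3)) = (81*33)*(2*(-3)*(-4)) = 2673*24 = 64152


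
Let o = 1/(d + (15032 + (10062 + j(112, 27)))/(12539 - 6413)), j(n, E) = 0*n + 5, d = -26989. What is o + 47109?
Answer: 7787565936009/165309515 ≈ 47109.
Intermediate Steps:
j(n, E) = 5 (j(n, E) = 0 + 5 = 5)
o = -6126/165309515 (o = 1/(-26989 + (15032 + (10062 + 5))/(12539 - 6413)) = 1/(-26989 + (15032 + 10067)/6126) = 1/(-26989 + 25099*(1/6126)) = 1/(-26989 + 25099/6126) = 1/(-165309515/6126) = -6126/165309515 ≈ -3.7058e-5)
o + 47109 = -6126/165309515 + 47109 = 7787565936009/165309515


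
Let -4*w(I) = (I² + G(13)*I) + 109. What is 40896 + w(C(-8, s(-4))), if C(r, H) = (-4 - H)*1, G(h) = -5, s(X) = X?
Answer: 163475/4 ≈ 40869.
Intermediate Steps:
C(r, H) = -4 - H
w(I) = -109/4 - I²/4 + 5*I/4 (w(I) = -((I² - 5*I) + 109)/4 = -(109 + I² - 5*I)/4 = -109/4 - I²/4 + 5*I/4)
40896 + w(C(-8, s(-4))) = 40896 + (-109/4 - (-4 - 1*(-4))²/4 + 5*(-4 - 1*(-4))/4) = 40896 + (-109/4 - (-4 + 4)²/4 + 5*(-4 + 4)/4) = 40896 + (-109/4 - ¼*0² + (5/4)*0) = 40896 + (-109/4 - ¼*0 + 0) = 40896 + (-109/4 + 0 + 0) = 40896 - 109/4 = 163475/4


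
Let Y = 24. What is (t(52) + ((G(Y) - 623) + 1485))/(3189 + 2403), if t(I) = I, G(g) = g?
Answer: 469/2796 ≈ 0.16774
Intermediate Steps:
(t(52) + ((G(Y) - 623) + 1485))/(3189 + 2403) = (52 + ((24 - 623) + 1485))/(3189 + 2403) = (52 + (-599 + 1485))/5592 = (52 + 886)*(1/5592) = 938*(1/5592) = 469/2796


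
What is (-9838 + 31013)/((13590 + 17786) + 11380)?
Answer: 3025/6108 ≈ 0.49525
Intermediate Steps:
(-9838 + 31013)/((13590 + 17786) + 11380) = 21175/(31376 + 11380) = 21175/42756 = 21175*(1/42756) = 3025/6108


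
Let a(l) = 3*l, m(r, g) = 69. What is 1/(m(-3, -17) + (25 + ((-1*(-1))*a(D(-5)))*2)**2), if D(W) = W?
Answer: 1/94 ≈ 0.010638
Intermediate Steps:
1/(m(-3, -17) + (25 + ((-1*(-1))*a(D(-5)))*2)**2) = 1/(69 + (25 + ((-1*(-1))*(3*(-5)))*2)**2) = 1/(69 + (25 + (1*(-15))*2)**2) = 1/(69 + (25 - 15*2)**2) = 1/(69 + (25 - 30)**2) = 1/(69 + (-5)**2) = 1/(69 + 25) = 1/94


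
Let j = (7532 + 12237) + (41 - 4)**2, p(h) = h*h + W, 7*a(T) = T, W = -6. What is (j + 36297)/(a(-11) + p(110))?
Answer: 402045/84647 ≈ 4.7497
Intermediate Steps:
a(T) = T/7
p(h) = -6 + h**2 (p(h) = h*h - 6 = h**2 - 6 = -6 + h**2)
j = 21138 (j = 19769 + 37**2 = 19769 + 1369 = 21138)
(j + 36297)/(a(-11) + p(110)) = (21138 + 36297)/((1/7)*(-11) + (-6 + 110**2)) = 57435/(-11/7 + (-6 + 12100)) = 57435/(-11/7 + 12094) = 57435/(84647/7) = 57435*(7/84647) = 402045/84647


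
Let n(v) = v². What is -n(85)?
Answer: -7225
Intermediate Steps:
-n(85) = -1*85² = -1*7225 = -7225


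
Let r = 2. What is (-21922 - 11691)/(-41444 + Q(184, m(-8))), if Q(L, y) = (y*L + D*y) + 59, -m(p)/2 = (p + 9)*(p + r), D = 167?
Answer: 33613/37173 ≈ 0.90423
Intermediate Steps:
m(p) = -2*(2 + p)*(9 + p) (m(p) = -2*(p + 9)*(p + 2) = -2*(9 + p)*(2 + p) = -2*(2 + p)*(9 + p))
Q(L, y) = 59 + 167*y + L*y (Q(L, y) = (y*L + 167*y) + 59 = (L*y + 167*y) + 59 = (167*y + L*y) + 59 = 59 + 167*y + L*y)
(-21922 - 11691)/(-41444 + Q(184, m(-8))) = (-21922 - 11691)/(-41444 + (59 + 167*(-36 - 22*(-8) - 2*(-8)²) + 184*(-36 - 22*(-8) - 2*(-8)²))) = -33613/(-41444 + (59 + 167*(-36 + 176 - 2*64) + 184*(-36 + 176 - 2*64))) = -33613/(-41444 + (59 + 167*(-36 + 176 - 128) + 184*(-36 + 176 - 128))) = -33613/(-41444 + (59 + 167*12 + 184*12)) = -33613/(-41444 + (59 + 2004 + 2208)) = -33613/(-41444 + 4271) = -33613/(-37173) = -33613*(-1/37173) = 33613/37173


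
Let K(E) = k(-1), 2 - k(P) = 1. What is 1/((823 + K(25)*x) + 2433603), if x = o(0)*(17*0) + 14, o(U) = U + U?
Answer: 1/2434440 ≈ 4.1077e-7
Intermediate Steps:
o(U) = 2*U
k(P) = 1 (k(P) = 2 - 1*1 = 2 - 1 = 1)
K(E) = 1
x = 14 (x = (2*0)*(17*0) + 14 = 0*0 + 14 = 0 + 14 = 14)
1/((823 + K(25)*x) + 2433603) = 1/((823 + 1*14) + 2433603) = 1/((823 + 14) + 2433603) = 1/(837 + 2433603) = 1/2434440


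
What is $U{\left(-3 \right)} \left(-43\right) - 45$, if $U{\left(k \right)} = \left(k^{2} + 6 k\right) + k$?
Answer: $471$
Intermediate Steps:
$U{\left(k \right)} = k^{2} + 7 k$
$U{\left(-3 \right)} \left(-43\right) - 45 = - 3 \left(7 - 3\right) \left(-43\right) - 45 = \left(-3\right) 4 \left(-43\right) - 45 = \left(-12\right) \left(-43\right) - 45 = 516 - 45 = 471$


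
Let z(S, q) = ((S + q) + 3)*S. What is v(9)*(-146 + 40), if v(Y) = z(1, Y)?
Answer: -1378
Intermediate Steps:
z(S, q) = S*(3 + S + q) (z(S, q) = (3 + S + q)*S = S*(3 + S + q))
v(Y) = 4 + Y (v(Y) = 1*(3 + 1 + Y) = 1*(4 + Y) = 4 + Y)
v(9)*(-146 + 40) = (4 + 9)*(-146 + 40) = 13*(-106) = -1378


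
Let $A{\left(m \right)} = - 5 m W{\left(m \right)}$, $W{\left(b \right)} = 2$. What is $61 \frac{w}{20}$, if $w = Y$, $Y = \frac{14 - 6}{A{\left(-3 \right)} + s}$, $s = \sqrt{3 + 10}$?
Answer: $\frac{732}{887} - \frac{122 \sqrt{13}}{4435} \approx 0.72607$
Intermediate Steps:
$A{\left(m \right)} = - 10 m$ ($A{\left(m \right)} = - 5 m 2 = - 10 m$)
$s = \sqrt{13} \approx 3.6056$
$Y = \frac{8}{30 + \sqrt{13}}$ ($Y = \frac{14 - 6}{\left(-10\right) \left(-3\right) + \sqrt{13}} = \frac{8}{30 + \sqrt{13}} \approx 0.23806$)
$w = \frac{240}{887} - \frac{8 \sqrt{13}}{887} \approx 0.23806$
$61 \frac{w}{20} = 61 \frac{\frac{240}{887} - \frac{8 \sqrt{13}}{887}}{20} = 61 \left(\frac{240}{887} - \frac{8 \sqrt{13}}{887}\right) \frac{1}{20} = 61 \left(\frac{12}{887} - \frac{2 \sqrt{13}}{4435}\right) = \frac{732}{887} - \frac{122 \sqrt{13}}{4435}$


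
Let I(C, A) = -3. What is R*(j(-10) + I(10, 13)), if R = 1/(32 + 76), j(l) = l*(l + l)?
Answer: 197/108 ≈ 1.8241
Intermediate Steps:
j(l) = 2*l² (j(l) = l*(2*l) = 2*l²)
R = 1/108 ≈ 0.0092593
R*(j(-10) + I(10, 13)) = (2*(-10)² - 3)/108 = (2*100 - 3)/108 = (200 - 3)/108 = (1/108)*197 = 197/108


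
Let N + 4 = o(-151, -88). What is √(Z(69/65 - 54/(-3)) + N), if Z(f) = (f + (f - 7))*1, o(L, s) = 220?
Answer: √1044095/65 ≈ 15.720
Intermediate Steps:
Z(f) = -7 + 2*f (Z(f) = (f + (-7 + f))*1 = (-7 + 2*f)*1 = -7 + 2*f)
N = 216 (N = -4 + 220 = 216)
√(Z(69/65 - 54/(-3)) + N) = √((-7 + 2*(69/65 - 54/(-3))) + 216) = √((-7 + 2*(69*(1/65) - 54*(-⅓))) + 216) = √((-7 + 2*(69/65 + 18)) + 216) = √((-7 + 2*(1239/65)) + 216) = √((-7 + 2478/65) + 216) = √(2023/65 + 216) = √(16063/65) = √1044095/65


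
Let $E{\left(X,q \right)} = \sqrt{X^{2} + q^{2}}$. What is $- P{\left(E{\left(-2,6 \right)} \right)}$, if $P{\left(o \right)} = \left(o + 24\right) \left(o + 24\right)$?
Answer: $-616 - 96 \sqrt{10} \approx -919.58$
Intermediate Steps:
$P{\left(o \right)} = \left(24 + o\right)^{2}$ ($P{\left(o \right)} = \left(24 + o\right) \left(24 + o\right) = \left(24 + o\right)^{2}$)
$- P{\left(E{\left(-2,6 \right)} \right)} = - \left(24 + \sqrt{\left(-2\right)^{2} + 6^{2}}\right)^{2} = - \left(24 + \sqrt{4 + 36}\right)^{2} = - \left(24 + \sqrt{40}\right)^{2} = - \left(24 + 2 \sqrt{10}\right)^{2}$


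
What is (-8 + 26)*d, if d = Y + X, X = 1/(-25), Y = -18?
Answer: -8118/25 ≈ -324.72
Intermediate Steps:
X = -1/25 ≈ -0.040000
d = -451/25 (d = -18 - 1/25 = -451/25 ≈ -18.040)
(-8 + 26)*d = (-8 + 26)*(-451/25) = 18*(-451/25) = -8118/25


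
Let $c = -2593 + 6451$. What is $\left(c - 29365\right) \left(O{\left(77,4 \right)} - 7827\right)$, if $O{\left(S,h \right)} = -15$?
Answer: $200025894$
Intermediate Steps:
$c = 3858$
$\left(c - 29365\right) \left(O{\left(77,4 \right)} - 7827\right) = \left(3858 - 29365\right) \left(-15 - 7827\right) = \left(-25507\right) \left(-7842\right) = 200025894$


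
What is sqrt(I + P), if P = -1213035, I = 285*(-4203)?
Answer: I*sqrt(2410890) ≈ 1552.7*I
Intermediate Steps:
I = -1197855
sqrt(I + P) = sqrt(-1197855 - 1213035) = sqrt(-2410890) = I*sqrt(2410890)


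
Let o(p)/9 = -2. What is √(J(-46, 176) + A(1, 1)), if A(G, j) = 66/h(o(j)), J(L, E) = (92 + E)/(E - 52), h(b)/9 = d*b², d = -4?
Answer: √24162702/3348 ≈ 1.4682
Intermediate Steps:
o(p) = -18 (o(p) = 9*(-2) = -18)
h(b) = -36*b² (h(b) = 9*(-4*b²) = -36*b²)
J(L, E) = (92 + E)/(-52 + E)
A(G, j) = -11/1944 (A(G, j) = 66/((-36*(-18)²)) = 66/((-36*324)) = 66/(-11664) = 66*(-1/11664) = -11/1944)
√(J(-46, 176) + A(1, 1)) = √((92 + 176)/(-52 + 176) - 11/1944) = √(268/124 - 11/1944) = √((1/124)*268 - 11/1944) = √(67/31 - 11/1944) = √(129907/60264) = √24162702/3348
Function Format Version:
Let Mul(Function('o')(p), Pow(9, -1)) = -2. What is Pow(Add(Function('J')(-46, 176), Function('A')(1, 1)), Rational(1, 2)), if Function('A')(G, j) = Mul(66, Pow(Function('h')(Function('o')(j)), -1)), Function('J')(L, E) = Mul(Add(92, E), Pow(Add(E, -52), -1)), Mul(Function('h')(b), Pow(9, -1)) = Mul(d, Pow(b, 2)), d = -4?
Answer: Mul(Rational(1, 3348), Pow(24162702, Rational(1, 2))) ≈ 1.4682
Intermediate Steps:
Function('o')(p) = -18 (Function('o')(p) = Mul(9, -2) = -18)
Function('h')(b) = Mul(-36, Pow(b, 2)) (Function('h')(b) = Mul(9, Mul(-4, Pow(b, 2))) = Mul(-36, Pow(b, 2)))
Function('J')(L, E) = Mul(Pow(Add(-52, E), -1), Add(92, E)) (Function('J')(L, E) = Mul(Add(92, E), Pow(Add(-52, E), -1)) = Mul(Pow(Add(-52, E), -1), Add(92, E)))
Function('A')(G, j) = Rational(-11, 1944) (Function('A')(G, j) = Mul(66, Pow(Mul(-36, Pow(-18, 2)), -1)) = Mul(66, Pow(Mul(-36, 324), -1)) = Mul(66, Pow(-11664, -1)) = Mul(66, Rational(-1, 11664)) = Rational(-11, 1944))
Pow(Add(Function('J')(-46, 176), Function('A')(1, 1)), Rational(1, 2)) = Pow(Add(Mul(Pow(Add(-52, 176), -1), Add(92, 176)), Rational(-11, 1944)), Rational(1, 2)) = Pow(Add(Mul(Pow(124, -1), 268), Rational(-11, 1944)), Rational(1, 2)) = Pow(Add(Mul(Rational(1, 124), 268), Rational(-11, 1944)), Rational(1, 2)) = Pow(Add(Rational(67, 31), Rational(-11, 1944)), Rational(1, 2)) = Pow(Rational(129907, 60264), Rational(1, 2)) = Mul(Rational(1, 3348), Pow(24162702, Rational(1, 2)))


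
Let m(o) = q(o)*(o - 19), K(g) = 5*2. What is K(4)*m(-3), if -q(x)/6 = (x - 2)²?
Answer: 33000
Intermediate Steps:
K(g) = 10
q(x) = -6*(-2 + x)² (q(x) = -6*(x - 2)² = -6*(-2 + x)²)
m(o) = -6*(-2 + o)²*(-19 + o) (m(o) = (-6*(-2 + o)²)*(o - 19) = (-6*(-2 + o)²)*(-19 + o) = -6*(-2 + o)²*(-19 + o))
K(4)*m(-3) = 10*(6*(-2 - 3)²*(19 - 1*(-3))) = 10*(6*(-5)²*(19 + 3)) = 10*(6*25*22) = 10*3300 = 33000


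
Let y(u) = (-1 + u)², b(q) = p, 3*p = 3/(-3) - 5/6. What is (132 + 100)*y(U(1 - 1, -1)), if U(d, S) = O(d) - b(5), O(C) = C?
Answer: 2842/81 ≈ 35.086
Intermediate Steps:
p = -11/18 (p = (3/(-3) - 5/6)/3 = (3*(-⅓) - 5*⅙)/3 = (-1 - ⅚)/3 = (⅓)*(-11/6) = -11/18 ≈ -0.61111)
b(q) = -11/18
U(d, S) = 11/18 + d (U(d, S) = d - 1*(-11/18) = d + 11/18 = 11/18 + d)
(132 + 100)*y(U(1 - 1, -1)) = (132 + 100)*(-1 + (11/18 + (1 - 1)))² = 232*(-1 + (11/18 + 0))² = 232*(-1 + 11/18)² = 232*(-7/18)² = 232*(49/324) = 2842/81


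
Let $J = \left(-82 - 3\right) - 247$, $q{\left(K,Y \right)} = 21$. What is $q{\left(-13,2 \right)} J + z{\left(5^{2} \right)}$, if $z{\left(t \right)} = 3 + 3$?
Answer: $-6966$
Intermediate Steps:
$z{\left(t \right)} = 6$
$J = -332$ ($J = \left(-82 - 3\right) - 247 = -85 - 247 = -332$)
$q{\left(-13,2 \right)} J + z{\left(5^{2} \right)} = 21 \left(-332\right) + 6 = -6972 + 6 = -6966$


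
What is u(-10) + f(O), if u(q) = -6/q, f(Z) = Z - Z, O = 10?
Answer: ⅗ ≈ 0.60000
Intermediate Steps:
f(Z) = 0
u(-10) + f(O) = -6/(-10) + 0 = -6*(-⅒) + 0 = ⅗ + 0 = ⅗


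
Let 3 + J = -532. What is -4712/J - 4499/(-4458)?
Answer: 23413061/2385030 ≈ 9.8167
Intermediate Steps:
J = -535 (J = -3 - 532 = -535)
-4712/J - 4499/(-4458) = -4712/(-535) - 4499/(-4458) = -4712*(-1/535) - 4499*(-1/4458) = 4712/535 + 4499/4458 = 23413061/2385030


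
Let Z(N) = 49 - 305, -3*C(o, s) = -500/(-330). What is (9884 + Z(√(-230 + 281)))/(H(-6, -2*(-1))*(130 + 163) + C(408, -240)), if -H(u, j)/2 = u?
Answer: 476586/174017 ≈ 2.7387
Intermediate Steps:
H(u, j) = -2*u
C(o, s) = -50/99 (C(o, s) = -(-500)/(3*(-330)) = -(-500)*(-1)/(3*330) = -⅓*50/33 = -50/99)
Z(N) = -256
(9884 + Z(√(-230 + 281)))/(H(-6, -2*(-1))*(130 + 163) + C(408, -240)) = (9884 - 256)/((-2*(-6))*(130 + 163) - 50/99) = 9628/(12*293 - 50/99) = 9628/(3516 - 50/99) = 9628/(348034/99) = 9628*(99/348034) = 476586/174017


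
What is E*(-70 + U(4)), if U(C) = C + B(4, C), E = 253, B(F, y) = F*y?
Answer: -12650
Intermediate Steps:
U(C) = 5*C (U(C) = C + 4*C = 5*C)
E*(-70 + U(4)) = 253*(-70 + 5*4) = 253*(-70 + 20) = 253*(-50) = -12650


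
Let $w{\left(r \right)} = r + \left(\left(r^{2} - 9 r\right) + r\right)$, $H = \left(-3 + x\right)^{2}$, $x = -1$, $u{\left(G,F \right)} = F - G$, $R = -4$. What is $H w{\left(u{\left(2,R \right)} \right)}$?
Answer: $1248$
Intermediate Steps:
$H = 16$ ($H = \left(-3 - 1\right)^{2} = \left(-4\right)^{2} = 16$)
$w{\left(r \right)} = r^{2} - 7 r$ ($w{\left(r \right)} = r + \left(r^{2} - 8 r\right) = r^{2} - 7 r$)
$H w{\left(u{\left(2,R \right)} \right)} = 16 \left(-4 - 2\right) \left(-7 - 6\right) = 16 \left(- 6 \left(-7 - 6\right)\right) = 16 \left(\left(-6\right) \left(-13\right)\right) = 16 \cdot 78 = 1248$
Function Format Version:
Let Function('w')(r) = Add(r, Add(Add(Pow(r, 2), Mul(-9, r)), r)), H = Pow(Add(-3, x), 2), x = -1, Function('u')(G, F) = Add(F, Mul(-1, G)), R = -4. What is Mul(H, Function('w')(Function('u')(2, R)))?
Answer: 1248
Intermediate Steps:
H = 16 (H = Pow(Add(-3, -1), 2) = Pow(-4, 2) = 16)
Function('w')(r) = Add(Pow(r, 2), Mul(-7, r)) (Function('w')(r) = Add(r, Add(Pow(r, 2), Mul(-8, r))) = Add(Pow(r, 2), Mul(-7, r)))
Mul(H, Function('w')(Function('u')(2, R))) = Mul(16, Mul(Add(-4, Mul(-1, 2)), Add(-7, Add(-4, Mul(-1, 2))))) = Mul(16, Mul(Add(-4, -2), Add(-7, Add(-4, -2)))) = Mul(16, Mul(-6, Add(-7, -6))) = Mul(16, Mul(-6, -13)) = Mul(16, 78) = 1248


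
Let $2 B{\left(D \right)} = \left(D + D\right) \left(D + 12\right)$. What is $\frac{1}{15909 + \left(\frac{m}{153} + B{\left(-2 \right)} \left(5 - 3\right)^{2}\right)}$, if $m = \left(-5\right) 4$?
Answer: $\frac{153}{2421817} \approx 6.3176 \cdot 10^{-5}$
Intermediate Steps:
$m = -20$
$B{\left(D \right)} = D \left(12 + D\right)$ ($B{\left(D \right)} = \frac{\left(D + D\right) \left(D + 12\right)}{2} = \frac{2 D \left(12 + D\right)}{2} = D \left(12 + D\right)$)
$\frac{1}{15909 + \left(\frac{m}{153} + B{\left(-2 \right)} \left(5 - 3\right)^{2}\right)} = \frac{1}{15909 + \left(- \frac{20}{153} + - 2 \left(12 - 2\right) \left(5 - 3\right)^{2}\right)} = \frac{1}{15909 + \left(\left(-20\right) \frac{1}{153} + \left(-2\right) 10 \cdot 2^{2}\right)} = \frac{1}{15909 - \frac{12260}{153}} = \frac{1}{\frac{2421817}{153}} = \frac{153}{2421817}$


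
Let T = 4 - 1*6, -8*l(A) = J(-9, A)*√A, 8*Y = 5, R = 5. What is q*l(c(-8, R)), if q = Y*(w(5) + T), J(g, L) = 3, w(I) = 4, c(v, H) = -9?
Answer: -45*I/32 ≈ -1.4063*I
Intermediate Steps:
Y = 5/8 (Y = (⅛)*5 = 5/8 ≈ 0.62500)
l(A) = -3*√A/8
T = -2 (T = 4 - 6 = -2)
q = 5/4 (q = 5*(4 - 2)/8 = (5/8)*2 = 5/4 ≈ 1.2500)
q*l(c(-8, R)) = 5*(-9*I/8)/4 = -45*I/32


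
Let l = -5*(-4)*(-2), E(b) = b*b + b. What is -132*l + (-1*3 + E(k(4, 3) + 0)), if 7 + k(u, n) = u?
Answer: 5283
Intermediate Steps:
k(u, n) = -7 + u
E(b) = b + b**2 (E(b) = b**2 + b = b + b**2)
l = -40 (l = 20*(-2) = -40)
-132*l + (-1*3 + E(k(4, 3) + 0)) = -132*(-40) + (-1*3 + ((-7 + 4) + 0)*(1 + ((-7 + 4) + 0))) = 5280 + (-3 + (-3 + 0)*(1 + (-3 + 0))) = 5280 + (-3 - 3*(1 - 3)) = 5280 + (-3 - 3*(-2)) = 5280 + (-3 + 6) = 5280 + 3 = 5283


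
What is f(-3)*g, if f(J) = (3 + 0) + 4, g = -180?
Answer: -1260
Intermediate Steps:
f(J) = 7 (f(J) = 3 + 4 = 7)
f(-3)*g = 7*(-180) = -1260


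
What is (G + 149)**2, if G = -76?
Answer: 5329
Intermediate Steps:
(G + 149)**2 = (-76 + 149)**2 = 73**2 = 5329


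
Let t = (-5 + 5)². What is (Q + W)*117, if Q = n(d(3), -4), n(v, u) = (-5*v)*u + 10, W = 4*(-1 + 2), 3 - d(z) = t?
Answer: 8658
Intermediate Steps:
t = 0 (t = 0² = 0)
d(z) = 3 (d(z) = 3 - 1*0 = 3 + 0 = 3)
W = 4 (W = 4*1 = 4)
n(v, u) = 10 - 5*u*v (n(v, u) = -5*u*v + 10 = 10 - 5*u*v)
Q = 70 (Q = 10 - 5*(-4)*3 = 10 + 60 = 70)
(Q + W)*117 = (70 + 4)*117 = 74*117 = 8658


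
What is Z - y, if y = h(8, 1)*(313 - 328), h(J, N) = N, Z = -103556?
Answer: -103541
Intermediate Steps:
y = -15 (y = 1*(313 - 328) = 1*(-15) = -15)
Z - y = -103556 - 1*(-15) = -103556 + 15 = -103541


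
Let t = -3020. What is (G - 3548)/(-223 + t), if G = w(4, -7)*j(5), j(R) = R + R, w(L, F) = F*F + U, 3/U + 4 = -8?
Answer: 6121/6486 ≈ 0.94372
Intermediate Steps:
U = -¼ (U = 3/(-4 - 8) = 3/(-12) = 3*(-1/12) = -¼ ≈ -0.25000)
w(L, F) = -¼ + F² (w(L, F) = F*F - ¼ = F² - ¼ = -¼ + F²)
j(R) = 2*R
G = 975/2 (G = (-¼ + (-7)²)*(2*5) = (-¼ + 49)*10 = (195/4)*10 = 975/2 ≈ 487.50)
(G - 3548)/(-223 + t) = (975/2 - 3548)/(-223 - 3020) = -6121/2/(-3243) = -6121/2*(-1/3243) = 6121/6486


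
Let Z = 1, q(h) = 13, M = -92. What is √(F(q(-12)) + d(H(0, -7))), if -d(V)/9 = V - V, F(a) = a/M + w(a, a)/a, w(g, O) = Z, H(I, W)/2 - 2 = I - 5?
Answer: I*√23023/598 ≈ 0.25373*I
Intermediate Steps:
H(I, W) = -6 + 2*I (H(I, W) = 4 + 2*(I - 5) = 4 + 2*(-5 + I) = 4 + (-10 + 2*I) = -6 + 2*I)
w(g, O) = 1
F(a) = 1/a - a/92 (F(a) = a/(-92) + 1/a = a*(-1/92) + 1/a = -a/92 + 1/a = 1/a - a/92)
d(V) = 0 (d(V) = -9*(V - V) = -9*0 = 0)
√(F(q(-12)) + d(H(0, -7))) = √((1/13 - 1/92*13) + 0) = √((1/13 - 13/92) + 0) = √(-77/1196 + 0) = √(-77/1196) = I*√23023/598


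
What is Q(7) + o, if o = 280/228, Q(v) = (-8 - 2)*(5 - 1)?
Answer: -2210/57 ≈ -38.772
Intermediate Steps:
Q(v) = -40 (Q(v) = -10*4 = -40)
o = 70/57 (o = 280*(1/228) = 70/57 ≈ 1.2281)
Q(7) + o = -40 + 70/57 = -2210/57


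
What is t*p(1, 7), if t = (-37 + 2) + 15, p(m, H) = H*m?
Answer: -140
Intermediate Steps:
t = -20 (t = -35 + 15 = -20)
t*p(1, 7) = -140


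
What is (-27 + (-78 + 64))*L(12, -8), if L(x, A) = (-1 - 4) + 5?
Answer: 0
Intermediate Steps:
L(x, A) = 0 (L(x, A) = -5 + 5 = 0)
(-27 + (-78 + 64))*L(12, -8) = (-27 + (-78 + 64))*0 = (-27 - 14)*0 = -41*0 = 0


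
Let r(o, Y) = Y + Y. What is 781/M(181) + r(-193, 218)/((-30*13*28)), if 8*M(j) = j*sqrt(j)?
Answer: -109/2730 + 6248*sqrt(181)/32761 ≈ 2.5259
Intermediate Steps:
M(j) = j**(3/2)/8 (M(j) = (j*sqrt(j))/8 = j**(3/2)/8)
r(o, Y) = 2*Y
781/M(181) + r(-193, 218)/((-30*13*28)) = 781/((181**(3/2)/8)) + (2*218)/((-30*13*28)) = 781/(((181*sqrt(181))/8)) + 436/((-390*28)) = 781/((181*sqrt(181)/8)) + 436/(-10920) = 781*(8*sqrt(181)/32761) + 436*(-1/10920) = 6248*sqrt(181)/32761 - 109/2730 = -109/2730 + 6248*sqrt(181)/32761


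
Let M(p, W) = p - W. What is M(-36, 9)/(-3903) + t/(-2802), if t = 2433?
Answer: -1041101/1215134 ≈ -0.85678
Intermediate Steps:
M(-36, 9)/(-3903) + t/(-2802) = (-36 - 1*9)/(-3903) + 2433/(-2802) = (-36 - 9)*(-1/3903) + 2433*(-1/2802) = -45*(-1/3903) - 811/934 = 15/1301 - 811/934 = -1041101/1215134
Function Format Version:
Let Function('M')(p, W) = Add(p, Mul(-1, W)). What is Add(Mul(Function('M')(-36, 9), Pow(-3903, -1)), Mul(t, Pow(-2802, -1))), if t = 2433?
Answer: Rational(-1041101, 1215134) ≈ -0.85678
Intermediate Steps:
Add(Mul(Function('M')(-36, 9), Pow(-3903, -1)), Mul(t, Pow(-2802, -1))) = Add(Mul(Add(-36, Mul(-1, 9)), Pow(-3903, -1)), Mul(2433, Pow(-2802, -1))) = Add(Mul(Add(-36, -9), Rational(-1, 3903)), Mul(2433, Rational(-1, 2802))) = Add(Mul(-45, Rational(-1, 3903)), Rational(-811, 934)) = Add(Rational(15, 1301), Rational(-811, 934)) = Rational(-1041101, 1215134)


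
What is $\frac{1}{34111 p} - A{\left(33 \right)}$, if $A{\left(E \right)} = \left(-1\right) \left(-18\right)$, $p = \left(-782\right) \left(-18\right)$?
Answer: $- \frac{8642635847}{480146436} \approx -18.0$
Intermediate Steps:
$p = 14076$
$A{\left(E \right)} = 18$
$\frac{1}{34111 p} - A{\left(33 \right)} = \frac{1}{34111 \cdot 14076} - 18 = \frac{1}{34111} \cdot \frac{1}{14076} - 18 = \frac{1}{480146436} - 18 = - \frac{8642635847}{480146436}$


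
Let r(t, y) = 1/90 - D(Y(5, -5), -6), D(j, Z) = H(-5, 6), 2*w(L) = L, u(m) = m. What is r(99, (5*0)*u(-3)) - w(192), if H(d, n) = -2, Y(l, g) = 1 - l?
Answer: -8459/90 ≈ -93.989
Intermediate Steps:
w(L) = L/2
D(j, Z) = -2
r(t, y) = 181/90 (r(t, y) = 1/90 - 1*(-2) = 1/90 + 2 = 181/90)
r(99, (5*0)*u(-3)) - w(192) = 181/90 - 192/2 = 181/90 - 1*96 = 181/90 - 96 = -8459/90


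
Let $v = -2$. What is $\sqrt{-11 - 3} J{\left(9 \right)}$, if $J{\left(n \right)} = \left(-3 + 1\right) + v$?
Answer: $- 4 i \sqrt{14} \approx - 14.967 i$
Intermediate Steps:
$J{\left(n \right)} = -4$ ($J{\left(n \right)} = \left(-3 + 1\right) - 2 = -2 - 2 = -4$)
$\sqrt{-11 - 3} J{\left(9 \right)} = \sqrt{-11 - 3} \left(-4\right) = \sqrt{-14} \left(-4\right) = i \sqrt{14} \left(-4\right) = - 4 i \sqrt{14}$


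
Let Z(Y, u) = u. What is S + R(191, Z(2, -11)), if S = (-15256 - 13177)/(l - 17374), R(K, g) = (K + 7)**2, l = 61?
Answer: 678767285/17313 ≈ 39206.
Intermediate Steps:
R(K, g) = (7 + K)**2
S = 28433/17313 (S = (-15256 - 13177)/(61 - 17374) = -28433/(-17313) = -28433*(-1/17313) = 28433/17313 ≈ 1.6423)
S + R(191, Z(2, -11)) = 28433/17313 + (7 + 191)**2 = 28433/17313 + 198**2 = 28433/17313 + 39204 = 678767285/17313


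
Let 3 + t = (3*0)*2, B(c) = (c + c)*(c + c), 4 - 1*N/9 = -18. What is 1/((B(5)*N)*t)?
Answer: -1/59400 ≈ -1.6835e-5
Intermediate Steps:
N = 198 (N = 36 - 9*(-18) = 36 + 162 = 198)
B(c) = 4*c² (B(c) = (2*c)*(2*c) = 4*c²)
t = -3 (t = -3 + (3*0)*2 = -3 + 0*2 = -3 + 0 = -3)
1/((B(5)*N)*t) = 1/(((4*5²)*198)*(-3)) = 1/(((4*25)*198)*(-3)) = 1/((100*198)*(-3)) = 1/(19800*(-3)) = 1/(-59400) = -1/59400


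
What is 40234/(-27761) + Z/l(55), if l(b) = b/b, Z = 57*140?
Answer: 221492546/27761 ≈ 7978.5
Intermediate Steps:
Z = 7980
l(b) = 1
40234/(-27761) + Z/l(55) = 40234/(-27761) + 7980/1 = 40234*(-1/27761) + 7980*1 = -40234/27761 + 7980 = 221492546/27761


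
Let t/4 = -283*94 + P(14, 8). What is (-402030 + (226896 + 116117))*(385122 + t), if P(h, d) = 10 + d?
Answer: -16453113362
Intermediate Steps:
t = -106336 (t = 4*(-283*94 + (10 + 8)) = 4*(-26602 + 18) = 4*(-26584) = -106336)
(-402030 + (226896 + 116117))*(385122 + t) = (-402030 + (226896 + 116117))*(385122 - 106336) = (-402030 + 343013)*278786 = -59017*278786 = -16453113362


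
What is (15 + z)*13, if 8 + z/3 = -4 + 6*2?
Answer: 195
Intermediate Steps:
z = 0 (z = -24 + 3*(-4 + 6*2) = -24 + 3*(-4 + 12) = -24 + 3*8 = -24 + 24 = 0)
(15 + z)*13 = (15 + 0)*13 = 15*13 = 195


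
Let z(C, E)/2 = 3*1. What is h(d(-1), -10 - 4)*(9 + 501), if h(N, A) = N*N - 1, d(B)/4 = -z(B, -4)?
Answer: 293250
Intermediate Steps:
z(C, E) = 6 (z(C, E) = 2*(3*1) = 2*3 = 6)
d(B) = -24 (d(B) = 4*(-1*6) = 4*(-6) = -24)
h(N, A) = -1 + N² (h(N, A) = N² - 1 = -1 + N²)
h(d(-1), -10 - 4)*(9 + 501) = (-1 + (-24)²)*(9 + 501) = (-1 + 576)*510 = 575*510 = 293250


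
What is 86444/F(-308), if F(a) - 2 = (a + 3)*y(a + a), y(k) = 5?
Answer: -86444/1523 ≈ -56.759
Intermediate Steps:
F(a) = 17 + 5*a (F(a) = 2 + (a + 3)*5 = 2 + (3 + a)*5 = 2 + (15 + 5*a) = 17 + 5*a)
86444/F(-308) = 86444/(17 + 5*(-308)) = 86444/(17 - 1540) = 86444/(-1523) = 86444*(-1/1523) = -86444/1523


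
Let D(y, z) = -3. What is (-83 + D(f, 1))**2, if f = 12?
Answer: 7396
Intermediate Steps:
(-83 + D(f, 1))**2 = (-83 - 3)**2 = (-86)**2 = 7396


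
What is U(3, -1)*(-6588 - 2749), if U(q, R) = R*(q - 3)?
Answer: 0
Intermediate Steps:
U(q, R) = R*(-3 + q)
U(3, -1)*(-6588 - 2749) = (-(-3 + 3))*(-6588 - 2749) = -1*0*(-9337) = 0*(-9337) = 0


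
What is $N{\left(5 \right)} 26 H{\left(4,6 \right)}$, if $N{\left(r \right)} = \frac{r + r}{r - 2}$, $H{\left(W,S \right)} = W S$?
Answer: $2080$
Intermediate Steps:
$H{\left(W,S \right)} = S W$
$N{\left(r \right)} = \frac{2 r}{-2 + r}$
$N{\left(5 \right)} 26 H{\left(4,6 \right)} = 2 \cdot 5 \frac{1}{-2 + 5} \cdot 26 \cdot 6 \cdot 4 = 2 \cdot 5 \cdot \frac{1}{3} \cdot 26 \cdot 24 = \frac{10}{3} \cdot 26 \cdot 24 = \frac{260}{3} \cdot 24 = 2080$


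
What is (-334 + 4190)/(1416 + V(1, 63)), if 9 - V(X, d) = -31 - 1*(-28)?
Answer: 964/357 ≈ 2.7003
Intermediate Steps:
V(X, d) = 12 (V(X, d) = 9 - (-31 - 1*(-28)) = 9 - (-31 + 28) = 9 - 1*(-3) = 9 + 3 = 12)
(-334 + 4190)/(1416 + V(1, 63)) = (-334 + 4190)/(1416 + 12) = 3856/1428 = 3856*(1/1428) = 964/357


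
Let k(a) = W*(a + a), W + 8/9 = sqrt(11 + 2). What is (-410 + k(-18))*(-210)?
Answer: 79380 + 7560*sqrt(13) ≈ 1.0664e+5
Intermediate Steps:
W = -8/9 + sqrt(13) (W = -8/9 + sqrt(11 + 2) = -8/9 + sqrt(13) ≈ 2.7167)
k(a) = 2*a*(-8/9 + sqrt(13)) (k(a) = (-8/9 + sqrt(13))*(a + a) = (-8/9 + sqrt(13))*(2*a) = 2*a*(-8/9 + sqrt(13)))
(-410 + k(-18))*(-210) = (-410 + (2/9)*(-18)*(-8 + 9*sqrt(13)))*(-210) = (-410 + (32 - 36*sqrt(13)))*(-210) = (-378 - 36*sqrt(13))*(-210) = 79380 + 7560*sqrt(13)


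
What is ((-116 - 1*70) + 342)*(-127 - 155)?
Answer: -43992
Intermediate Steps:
((-116 - 1*70) + 342)*(-127 - 155) = ((-116 - 70) + 342)*(-282) = (-186 + 342)*(-282) = 156*(-282) = -43992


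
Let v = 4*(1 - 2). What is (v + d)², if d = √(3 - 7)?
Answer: 12 - 16*I ≈ 12.0 - 16.0*I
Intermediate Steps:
v = -4 (v = 4*(-1) = -4)
d = 2*I (d = √(-4) = 2*I ≈ 2.0*I)
(v + d)² = (-4 + 2*I)²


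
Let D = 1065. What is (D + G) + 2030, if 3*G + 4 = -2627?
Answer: 2218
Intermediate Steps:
G = -877 (G = -4/3 + (1/3)*(-2627) = -4/3 - 2627/3 = -877)
(D + G) + 2030 = (1065 - 877) + 2030 = 188 + 2030 = 2218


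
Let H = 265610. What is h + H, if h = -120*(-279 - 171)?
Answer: 319610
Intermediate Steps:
h = 54000 (h = -120*(-450) = 54000)
h + H = 54000 + 265610 = 319610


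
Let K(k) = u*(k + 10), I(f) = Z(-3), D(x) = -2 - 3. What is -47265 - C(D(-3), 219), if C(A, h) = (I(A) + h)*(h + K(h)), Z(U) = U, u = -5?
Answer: 152751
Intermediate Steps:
D(x) = -5
I(f) = -3
K(k) = -50 - 5*k (K(k) = -5*(k + 10) = -5*(10 + k) = -50 - 5*k)
C(A, h) = (-50 - 4*h)*(-3 + h) (C(A, h) = (-3 + h)*(h + (-50 - 5*h)) = (-3 + h)*(-50 - 4*h) = (-50 - 4*h)*(-3 + h))
-47265 - C(D(-3), 219) = -47265 - (150 - 38*219 - 4*219²) = -47265 - (150 - 8322 - 4*47961) = -47265 - (150 - 8322 - 191844) = -47265 - 1*(-200016) = -47265 + 200016 = 152751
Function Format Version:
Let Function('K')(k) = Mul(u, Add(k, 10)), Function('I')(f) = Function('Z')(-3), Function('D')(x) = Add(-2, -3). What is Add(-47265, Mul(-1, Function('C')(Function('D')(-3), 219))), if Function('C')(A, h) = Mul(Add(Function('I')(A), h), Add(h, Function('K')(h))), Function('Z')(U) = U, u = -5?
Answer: 152751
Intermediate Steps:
Function('D')(x) = -5
Function('I')(f) = -3
Function('K')(k) = Add(-50, Mul(-5, k)) (Function('K')(k) = Mul(-5, Add(k, 10)) = Mul(-5, Add(10, k)) = Add(-50, Mul(-5, k)))
Function('C')(A, h) = Mul(Add(-50, Mul(-4, h)), Add(-3, h)) (Function('C')(A, h) = Mul(Add(-3, h), Add(h, Add(-50, Mul(-5, h)))) = Mul(Add(-3, h), Add(-50, Mul(-4, h))) = Mul(Add(-50, Mul(-4, h)), Add(-3, h)))
Add(-47265, Mul(-1, Function('C')(Function('D')(-3), 219))) = Add(-47265, Mul(-1, Add(150, Mul(-38, 219), Mul(-4, Pow(219, 2))))) = Add(-47265, Mul(-1, Add(150, -8322, Mul(-4, 47961)))) = Add(-47265, Mul(-1, Add(150, -8322, -191844))) = Add(-47265, Mul(-1, -200016)) = Add(-47265, 200016) = 152751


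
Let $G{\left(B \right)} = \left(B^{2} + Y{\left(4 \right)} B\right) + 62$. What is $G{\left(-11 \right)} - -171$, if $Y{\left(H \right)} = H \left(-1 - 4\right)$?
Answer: $574$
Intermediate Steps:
$Y{\left(H \right)} = - 5 H$ ($Y{\left(H \right)} = H \left(-5\right) = - 5 H$)
$G{\left(B \right)} = 62 + B^{2} - 20 B$ ($G{\left(B \right)} = \left(B^{2} + \left(-5\right) 4 B\right) + 62 = \left(B^{2} - 20 B\right) + 62 = 62 + B^{2} - 20 B$)
$G{\left(-11 \right)} - -171 = \left(62 + \left(-11\right)^{2} - -220\right) - -171 = \left(62 + 121 + 220\right) + 171 = 403 + 171 = 574$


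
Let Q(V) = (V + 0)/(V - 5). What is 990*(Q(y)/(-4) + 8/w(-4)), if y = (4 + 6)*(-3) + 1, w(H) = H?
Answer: -148995/68 ≈ -2191.1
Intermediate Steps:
y = -29 (y = 10*(-3) + 1 = -30 + 1 = -29)
Q(V) = V/(-5 + V)
990*(Q(y)/(-4) + 8/w(-4)) = 990*(-29/(-5 - 29)/(-4) + 8/(-4)) = 990*(-29/(-34)*(-¼) + 8*(-¼)) = 990*(-29*(-1/34)*(-¼) - 2) = 990*((29/34)*(-¼) - 2) = 990*(-29/136 - 2) = 990*(-301/136) = -148995/68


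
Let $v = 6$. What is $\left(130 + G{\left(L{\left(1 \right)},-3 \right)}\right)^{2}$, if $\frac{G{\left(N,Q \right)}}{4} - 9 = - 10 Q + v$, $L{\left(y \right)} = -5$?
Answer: $96100$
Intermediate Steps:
$G{\left(N,Q \right)} = 60 - 40 Q$ ($G{\left(N,Q \right)} = 36 + 4 \left(- 10 Q + 6\right) = 36 + 4 \left(6 - 10 Q\right) = 36 - \left(-24 + 40 Q\right) = 60 - 40 Q$)
$\left(130 + G{\left(L{\left(1 \right)},-3 \right)}\right)^{2} = \left(130 + \left(60 - -120\right)\right)^{2} = \left(130 + \left(60 + 120\right)\right)^{2} = \left(130 + 180\right)^{2} = 310^{2} = 96100$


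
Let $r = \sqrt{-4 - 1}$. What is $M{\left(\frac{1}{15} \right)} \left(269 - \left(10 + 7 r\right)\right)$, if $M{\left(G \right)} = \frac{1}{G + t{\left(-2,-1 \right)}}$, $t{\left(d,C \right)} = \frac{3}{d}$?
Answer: $- \frac{7770}{43} + \frac{210 i \sqrt{5}}{43} \approx -180.7 + 10.92 i$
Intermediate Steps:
$r = i \sqrt{5}$ ($r = \sqrt{-5} = i \sqrt{5} \approx 2.2361 i$)
$M{\left(G \right)} = \frac{1}{- \frac{3}{2} + G}$ ($M{\left(G \right)} = \frac{1}{G + \frac{3}{-2}} = \frac{1}{G + 3 \left(- \frac{1}{2}\right)} = \frac{1}{G - \frac{3}{2}} = \frac{1}{- \frac{3}{2} + G}$)
$M{\left(\frac{1}{15} \right)} \left(269 - \left(10 + 7 r\right)\right) = \frac{2}{-3 + \frac{2}{15}} \left(269 - \left(10 + 7 i \sqrt{5}\right)\right) = \frac{2}{- \frac{43}{15}} \left(259 - 7 i \sqrt{5}\right) = 2 \left(- \frac{15}{43}\right) \left(259 - 7 i \sqrt{5}\right) = - \frac{30 \left(259 - 7 i \sqrt{5}\right)}{43} = - \frac{7770}{43} + \frac{210 i \sqrt{5}}{43}$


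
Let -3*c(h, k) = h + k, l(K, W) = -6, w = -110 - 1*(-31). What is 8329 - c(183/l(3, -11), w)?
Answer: 16585/2 ≈ 8292.5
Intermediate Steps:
w = -79 (w = -110 + 31 = -79)
c(h, k) = -h/3 - k/3 (c(h, k) = -(h + k)/3 = -h/3 - k/3)
8329 - c(183/l(3, -11), w) = 8329 - (-61/(-6) - 1/3*(-79)) = 8329 - (-61*(-1)/6 + 79/3) = 8329 - (-1/3*(-61/2) + 79/3) = 8329 - (61/6 + 79/3) = 8329 - 1*73/2 = 8329 - 73/2 = 16585/2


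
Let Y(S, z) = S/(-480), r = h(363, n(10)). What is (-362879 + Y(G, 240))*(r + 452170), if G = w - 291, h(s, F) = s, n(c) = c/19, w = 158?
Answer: -78823006616471/480 ≈ -1.6421e+11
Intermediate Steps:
n(c) = c/19 (n(c) = c*(1/19) = c/19)
r = 363
G = -133 (G = 158 - 291 = -133)
Y(S, z) = -S/480 (Y(S, z) = S*(-1/480) = -S/480)
(-362879 + Y(G, 240))*(r + 452170) = (-362879 - 1/480*(-133))*(363 + 452170) = (-362879 + 133/480)*452533 = -174181787/480*452533 = -78823006616471/480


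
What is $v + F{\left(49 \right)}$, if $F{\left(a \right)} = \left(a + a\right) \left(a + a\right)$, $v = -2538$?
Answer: $7066$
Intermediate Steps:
$F{\left(a \right)} = 4 a^{2}$ ($F{\left(a \right)} = 2 a 2 a = 4 a^{2}$)
$v + F{\left(49 \right)} = -2538 + 4 \cdot 49^{2} = -2538 + 4 \cdot 2401 = -2538 + 9604 = 7066$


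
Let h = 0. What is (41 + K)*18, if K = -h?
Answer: 738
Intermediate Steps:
K = 0 (K = -1*0 = 0)
(41 + K)*18 = (41 + 0)*18 = 41*18 = 738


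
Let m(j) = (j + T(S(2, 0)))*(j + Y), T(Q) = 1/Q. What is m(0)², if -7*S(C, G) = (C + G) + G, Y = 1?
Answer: 49/4 ≈ 12.250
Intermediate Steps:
S(C, G) = -2*G/7 - C/7 (S(C, G) = -((C + G) + G)/7 = -(C + 2*G)/7 = -2*G/7 - C/7)
m(j) = (1 + j)*(-7/2 + j) (m(j) = (j + 1/(-2/7*0 - ⅐*2))*(j + 1) = (j + 1/(0 - 2/7))*(1 + j) = (j + 1/(-2/7))*(1 + j) = (j - 7/2)*(1 + j) = (-7/2 + j)*(1 + j) = (1 + j)*(-7/2 + j))
m(0)² = (-7/2 + 0² - 5/2*0)² = (-7/2 + 0 + 0)² = (-7/2)² = 49/4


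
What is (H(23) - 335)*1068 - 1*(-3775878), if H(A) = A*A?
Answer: 3983070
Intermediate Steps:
H(A) = A²
(H(23) - 335)*1068 - 1*(-3775878) = (23² - 335)*1068 - 1*(-3775878) = (529 - 335)*1068 + 3775878 = 194*1068 + 3775878 = 207192 + 3775878 = 3983070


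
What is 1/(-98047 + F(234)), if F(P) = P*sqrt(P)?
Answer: -98047/9600401305 - 702*sqrt(26)/9600401305 ≈ -1.0586e-5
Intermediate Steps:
F(P) = P**(3/2)
1/(-98047 + F(234)) = 1/(-98047 + 234**(3/2)) = 1/(-98047 + 702*sqrt(26))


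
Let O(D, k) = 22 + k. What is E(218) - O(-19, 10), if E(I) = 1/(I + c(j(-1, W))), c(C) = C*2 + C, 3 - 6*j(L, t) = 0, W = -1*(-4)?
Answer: -14046/439 ≈ -31.995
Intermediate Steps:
W = 4
j(L, t) = 1/2 (j(L, t) = 1/2 - 1/6*0 = 1/2 + 0 = 1/2)
c(C) = 3*C (c(C) = 2*C + C = 3*C)
E(I) = 1/(3/2 + I) (E(I) = 1/(I + 3*(1/2)) = 1/(I + 3/2) = 1/(3/2 + I))
E(218) - O(-19, 10) = 2/(3 + 2*218) - (22 + 10) = 2/(3 + 436) - 1*32 = 2/439 - 32 = -14046/439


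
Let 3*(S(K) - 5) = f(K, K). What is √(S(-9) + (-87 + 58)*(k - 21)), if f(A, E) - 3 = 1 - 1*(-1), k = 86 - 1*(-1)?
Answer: I*√17166/3 ≈ 43.673*I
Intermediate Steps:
k = 87 (k = 86 + 1 = 87)
f(A, E) = 5 (f(A, E) = 3 + (1 - 1*(-1)) = 3 + (1 + 1) = 3 + 2 = 5)
S(K) = 20/3 (S(K) = 5 + (⅓)*5 = 5 + 5/3 = 20/3)
√(S(-9) + (-87 + 58)*(k - 21)) = √(20/3 + (-87 + 58)*(87 - 21)) = √(20/3 - 29*66) = √(20/3 - 1914) = √(-5722/3) = I*√17166/3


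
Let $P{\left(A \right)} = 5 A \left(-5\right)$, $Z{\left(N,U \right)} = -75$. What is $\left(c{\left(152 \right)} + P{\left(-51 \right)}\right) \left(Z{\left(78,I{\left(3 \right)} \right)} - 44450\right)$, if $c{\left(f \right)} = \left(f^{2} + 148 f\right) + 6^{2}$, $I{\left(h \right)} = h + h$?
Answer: $-2088712275$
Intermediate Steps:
$I{\left(h \right)} = 2 h$
$c{\left(f \right)} = 36 + f^{2} + 148 f$ ($c{\left(f \right)} = \left(f^{2} + 148 f\right) + 36 = 36 + f^{2} + 148 f$)
$P{\left(A \right)} = - 25 A$
$\left(c{\left(152 \right)} + P{\left(-51 \right)}\right) \left(Z{\left(78,I{\left(3 \right)} \right)} - 44450\right) = \left(\left(36 + 152^{2} + 148 \cdot 152\right) - -1275\right) \left(-75 - 44450\right) = \left(\left(36 + 23104 + 22496\right) + 1275\right) \left(-44525\right) = \left(45636 + 1275\right) \left(-44525\right) = 46911 \left(-44525\right) = -2088712275$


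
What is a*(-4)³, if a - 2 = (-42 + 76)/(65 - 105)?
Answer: -368/5 ≈ -73.600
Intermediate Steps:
a = 23/20 (a = 2 + (-42 + 76)/(65 - 105) = 2 + 34/(-40) = 2 + 34*(-1/40) = 2 - 17/20 = 23/20 ≈ 1.1500)
a*(-4)³ = (23/20)*(-4)³ = (23/20)*(-64) = -368/5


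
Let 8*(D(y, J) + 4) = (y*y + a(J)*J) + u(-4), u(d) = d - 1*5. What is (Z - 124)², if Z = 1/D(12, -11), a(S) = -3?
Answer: 4439449/289 ≈ 15361.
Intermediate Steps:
u(d) = -5 + d (u(d) = d - 5 = -5 + d)
D(y, J) = -41/8 - 3*J/8 + y²/8 (D(y, J) = -4 + ((y*y - 3*J) + (-5 - 4))/8 = -4 + ((y² - 3*J) - 9)/8 = -4 + (-9 + y² - 3*J)/8 = -4 + (-9/8 - 3*J/8 + y²/8) = -41/8 - 3*J/8 + y²/8)
Z = 1/17 (Z = 1/(-41/8 - 3/8*(-11) + (⅛)*12²) = 1/(-41/8 + 33/8 + (⅛)*144) = 1/(-41/8 + 33/8 + 18) = 1/17 ≈ 0.058824)
(Z - 124)² = (1/17 - 124)² = (-2107/17)² = 4439449/289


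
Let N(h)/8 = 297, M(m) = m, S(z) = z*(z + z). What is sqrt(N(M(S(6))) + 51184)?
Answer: 2*sqrt(13390) ≈ 231.43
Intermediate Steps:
S(z) = 2*z**2 (S(z) = z*(2*z) = 2*z**2)
N(h) = 2376 (N(h) = 8*297 = 2376)
sqrt(N(M(S(6))) + 51184) = sqrt(2376 + 51184) = sqrt(53560) = 2*sqrt(13390)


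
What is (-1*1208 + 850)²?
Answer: 128164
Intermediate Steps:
(-1*1208 + 850)² = (-1208 + 850)² = (-358)² = 128164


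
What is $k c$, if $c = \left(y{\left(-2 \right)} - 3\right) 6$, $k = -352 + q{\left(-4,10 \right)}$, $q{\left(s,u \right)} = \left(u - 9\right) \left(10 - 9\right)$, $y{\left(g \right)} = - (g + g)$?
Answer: $-2106$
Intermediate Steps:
$y{\left(g \right)} = - 2 g$
$q{\left(s,u \right)} = -9 + u$ ($q{\left(s,u \right)} = \left(-9 + u\right) 1 = -9 + u$)
$k = -351$ ($k = -352 + \left(-9 + 10\right) = -352 + 1 = -351$)
$c = 6$ ($c = \left(\left(-2\right) \left(-2\right) - 3\right) 6 = \left(4 - 3\right) 6 = 1 \cdot 6 = 6$)
$k c = \left(-351\right) 6 = -2106$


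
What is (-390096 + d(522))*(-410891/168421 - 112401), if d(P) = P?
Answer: 7375064239202688/168421 ≈ 4.3789e+10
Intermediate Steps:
(-390096 + d(522))*(-410891/168421 - 112401) = (-390096 + 522)*(-410891/168421 - 112401) = -389574*(-410891*1/168421 - 112401) = -389574*(-410891/168421 - 112401) = -389574*(-18931099712/168421) = 7375064239202688/168421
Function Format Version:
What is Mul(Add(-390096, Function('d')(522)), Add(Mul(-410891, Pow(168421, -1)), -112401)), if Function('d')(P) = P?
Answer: Rational(7375064239202688, 168421) ≈ 4.3789e+10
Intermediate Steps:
Mul(Add(-390096, Function('d')(522)), Add(Mul(-410891, Pow(168421, -1)), -112401)) = Mul(Add(-390096, 522), Add(Mul(-410891, Pow(168421, -1)), -112401)) = Mul(-389574, Add(Mul(-410891, Rational(1, 168421)), -112401)) = Mul(-389574, Add(Rational(-410891, 168421), -112401)) = Mul(-389574, Rational(-18931099712, 168421)) = Rational(7375064239202688, 168421)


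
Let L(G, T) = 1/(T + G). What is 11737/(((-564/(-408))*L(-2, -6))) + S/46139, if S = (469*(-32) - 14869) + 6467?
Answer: -147298196766/2168533 ≈ -67925.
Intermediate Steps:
L(G, T) = 1/(G + T)
S = -23410 (S = (-15008 - 14869) + 6467 = -29877 + 6467 = -23410)
11737/(((-564/(-408))*L(-2, -6))) + S/46139 = 11737/(((-564/(-408))/(-2 - 6))) - 23410/46139 = 11737/((-564*(-1/408)/(-8))) - 23410*1/46139 = 11737/(((47/34)*(-⅛))) - 23410/46139 = 11737/(-47/272) - 23410/46139 = 11737*(-272/47) - 23410/46139 = -3192464/47 - 23410/46139 = -147298196766/2168533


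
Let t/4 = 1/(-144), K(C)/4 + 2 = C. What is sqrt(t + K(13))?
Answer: sqrt(1583)/6 ≈ 6.6312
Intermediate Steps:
K(C) = -8 + 4*C
t = -1/36 (t = 4/(-144) = 4*(-1/144) = -1/36 ≈ -0.027778)
sqrt(t + K(13)) = sqrt(-1/36 + (-8 + 4*13)) = sqrt(-1/36 + (-8 + 52)) = sqrt(-1/36 + 44) = sqrt(1583/36) = sqrt(1583)/6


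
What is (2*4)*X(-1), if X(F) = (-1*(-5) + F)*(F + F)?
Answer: -64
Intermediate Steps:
X(F) = 2*F*(5 + F) (X(F) = (5 + F)*(2*F) = 2*F*(5 + F))
(2*4)*X(-1) = (2*4)*(2*(-1)*(5 - 1)) = 8*(2*(-1)*4) = 8*(-8) = -64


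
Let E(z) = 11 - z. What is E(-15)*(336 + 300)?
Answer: 16536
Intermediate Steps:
E(-15)*(336 + 300) = (11 - 1*(-15))*(336 + 300) = (11 + 15)*636 = 26*636 = 16536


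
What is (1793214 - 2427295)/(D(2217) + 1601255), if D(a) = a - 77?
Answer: -634081/1603395 ≈ -0.39546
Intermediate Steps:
D(a) = -77 + a
(1793214 - 2427295)/(D(2217) + 1601255) = (1793214 - 2427295)/((-77 + 2217) + 1601255) = -634081/(2140 + 1601255) = -634081/1603395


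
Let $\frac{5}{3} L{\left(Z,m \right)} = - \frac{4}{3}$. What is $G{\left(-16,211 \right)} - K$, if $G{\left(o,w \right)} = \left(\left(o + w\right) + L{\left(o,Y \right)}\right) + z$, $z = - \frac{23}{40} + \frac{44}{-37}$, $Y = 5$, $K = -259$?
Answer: $\frac{133625}{296} \approx 451.44$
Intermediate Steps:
$L{\left(Z,m \right)} = - \frac{4}{5}$ ($L{\left(Z,m \right)} = \frac{3 \left(- \frac{4}{3}\right)}{5} = \frac{3 \left(\left(-4\right) \frac{1}{3}\right)}{5} = \frac{3}{5} \left(- \frac{4}{3}\right) = - \frac{4}{5}$)
$z = - \frac{2611}{1480}$ ($z = \left(-23\right) \frac{1}{40} + 44 \left(- \frac{1}{37}\right) = - \frac{23}{40} - \frac{44}{37} = - \frac{2611}{1480} \approx -1.7642$)
$G{\left(o,w \right)} = - \frac{759}{296} + o + w$ ($G{\left(o,w \right)} = \left(\left(o + w\right) - \frac{4}{5}\right) - \frac{2611}{1480} = \left(- \frac{4}{5} + o + w\right) - \frac{2611}{1480} = - \frac{759}{296} + o + w$)
$G{\left(-16,211 \right)} - K = \left(- \frac{759}{296} - 16 + 211\right) - -259 = \frac{56961}{296} + 259 = \frac{133625}{296}$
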